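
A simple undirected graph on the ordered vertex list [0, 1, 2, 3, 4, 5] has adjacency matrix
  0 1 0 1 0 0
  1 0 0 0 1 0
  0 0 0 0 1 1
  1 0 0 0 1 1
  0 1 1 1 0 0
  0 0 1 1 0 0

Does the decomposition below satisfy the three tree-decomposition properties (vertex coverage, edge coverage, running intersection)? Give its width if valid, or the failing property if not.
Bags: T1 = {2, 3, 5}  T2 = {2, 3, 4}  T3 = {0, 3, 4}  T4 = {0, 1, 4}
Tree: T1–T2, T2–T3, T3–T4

Every vertex of G appears in some bag (union = {0, 1, 2, 3, 4, 5}); every edge is covered by a bag; and for each vertex v the set of bags containing v is connected in the bag tree. The decomposition is therefore valid. The largest bag has 3 vertices, so the width is 2.

Yes; width 2.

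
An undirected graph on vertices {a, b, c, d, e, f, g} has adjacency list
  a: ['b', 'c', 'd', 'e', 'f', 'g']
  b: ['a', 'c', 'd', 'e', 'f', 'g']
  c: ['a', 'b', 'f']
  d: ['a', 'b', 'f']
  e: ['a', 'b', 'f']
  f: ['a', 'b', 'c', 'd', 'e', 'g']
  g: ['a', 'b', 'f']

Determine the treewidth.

A width-3 tree decomposition is:
Bags: B1 = {a, b, c, f}  B2 = {a, b, d, f}  B3 = {a, b, f, g}  B4 = {a, b, e, f}
Tree: B1–B2, B2–B3, B1–B4
Each bag holds 4 vertices, so the decomposition has width 3, which upper-bounds the treewidth. Conversely, {a, b, d, f} is a clique of size 4, and the vertices of any clique must share a bag in every tree decomposition; so some bag has ≥ 4 vertices and tw(G) ≥ 3. Hence tw(G) = 3 exactly.

3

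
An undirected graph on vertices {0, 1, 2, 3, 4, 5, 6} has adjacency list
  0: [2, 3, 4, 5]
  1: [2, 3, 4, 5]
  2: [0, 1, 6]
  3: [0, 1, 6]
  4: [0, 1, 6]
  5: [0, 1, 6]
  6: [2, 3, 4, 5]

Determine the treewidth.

3

A width-3 tree decomposition is:
Bags: B1 = {0, 1, 3, 6}  B2 = {0, 1, 2, 6}  B3 = {0, 1, 4, 6}  B4 = {0, 1, 5, 6}
Tree: B1–B2, B2–B3, B3–B4
Every bag has size at most 4, so the width is 4 − 1 = 3 and tw(G) ≤ 3. For the lower bound: the 4 vertex sets {0,3}, {1,2}, {6}, {4} are disjoint, each induces a connected subgraph, and every pair is joined by at least one edge of G. Contracting each set to a single vertex therefore yields K_{4} as a minor, and since treewidth is minor-monotone, tw(G) ≥ tw(K_{4}) = 3. The upper and lower bounds meet at 3, so that is the treewidth.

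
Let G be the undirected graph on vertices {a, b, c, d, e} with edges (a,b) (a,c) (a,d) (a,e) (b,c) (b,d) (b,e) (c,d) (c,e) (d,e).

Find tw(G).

A width-4 tree decomposition is:
Bags: B1 = {a, b, c, d, e}
Tree: (single bag)
With just one bag of size 5, the width is 5 − 1 = 4, so tw(G) ≤ 4. On the other hand G contains the 5-clique {a, b, c, d, e}. A clique must lie in a single bag of any decomposition, so no decomposition can have width below 4. Combining the bounds, tw(G) = 4.

4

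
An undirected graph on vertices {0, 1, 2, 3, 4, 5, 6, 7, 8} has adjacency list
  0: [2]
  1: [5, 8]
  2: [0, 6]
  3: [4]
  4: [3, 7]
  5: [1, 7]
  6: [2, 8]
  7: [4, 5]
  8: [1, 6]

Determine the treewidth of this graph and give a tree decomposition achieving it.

Treewidth 1.
Bags: B1 = {3, 4}  B2 = {4, 7}  B3 = {5, 7}  B4 = {1, 5}  B5 = {1, 8}  B6 = {6, 8}  B7 = {2, 6}  B8 = {0, 2}
Tree: B1–B2, B2–B3, B3–B4, B4–B5, B5–B6, B6–B7, B7–B8

Every bag has size at most 2, so the width is 2 − 1 = 1 and tw(G) ≤ 1. Any graph with an edge has treewidth ≥ 1, and G has the edge 3–4. The upper and lower bounds meet at 1, so that is the treewidth.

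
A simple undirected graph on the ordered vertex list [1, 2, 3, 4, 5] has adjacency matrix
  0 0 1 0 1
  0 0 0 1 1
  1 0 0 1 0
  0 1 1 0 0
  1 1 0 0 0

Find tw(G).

2

A width-2 tree decomposition is:
Bags: B1 = {1, 3, 5}  B2 = {3, 4, 5}  B3 = {2, 4, 5}
Tree: B1–B2, B2–B3
The largest bag has 3 vertices, giving width 2; this decomposition certifies tw(G) ≤ 2. The edges 5–1–3–4–2–5 form a cycle, so G is not a tree and its treewidth is at least 2. The upper and lower bounds meet at 2, so that is the treewidth.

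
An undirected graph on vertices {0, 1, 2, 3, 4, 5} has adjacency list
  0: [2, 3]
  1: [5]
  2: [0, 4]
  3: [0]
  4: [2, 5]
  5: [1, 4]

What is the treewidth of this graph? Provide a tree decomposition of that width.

Treewidth 1.
One optimal decomposition is:
Bags: B1 = {1, 5}  B2 = {4, 5}  B3 = {2, 4}  B4 = {0, 2}  B5 = {0, 3}
Tree: B1–B2, B2–B3, B3–B4, B4–B5

The largest bag has 2 vertices, giving width 1; this decomposition certifies tw(G) ≤ 1. G has an edge, so its treewidth is at least 1. The upper and lower bounds meet at 1, so that is the treewidth.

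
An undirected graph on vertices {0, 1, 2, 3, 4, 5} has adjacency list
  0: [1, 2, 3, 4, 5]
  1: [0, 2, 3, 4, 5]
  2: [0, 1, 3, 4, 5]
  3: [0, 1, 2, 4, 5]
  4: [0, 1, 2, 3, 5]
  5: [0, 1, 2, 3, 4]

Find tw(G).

A width-5 tree decomposition is:
Bags: B1 = {0, 1, 2, 3, 4, 5}
Tree: (single bag)
With just one bag of size 6, the width is 6 − 1 = 5, so tw(G) ≤ 5. For the lower bound, the 6 vertices {0, 1, 2, 3, 4, 5} are pairwise adjacent, and any tree decomposition puts a clique entirely inside one bag — forcing width ≥ 5. Hence tw(G) = 5 exactly.

5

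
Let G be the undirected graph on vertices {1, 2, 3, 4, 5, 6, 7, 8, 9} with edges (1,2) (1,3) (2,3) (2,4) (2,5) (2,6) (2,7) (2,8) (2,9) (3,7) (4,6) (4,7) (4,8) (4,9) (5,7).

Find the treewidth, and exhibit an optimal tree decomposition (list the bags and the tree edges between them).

Every bag has size at most 3, so the width is 3 − 1 = 2 and tw(G) ≤ 2. On the other hand G contains the 3-clique {1, 2, 3}. A clique must lie in a single bag of any decomposition, so no decomposition can have width below 2. Hence tw(G) = 2 exactly.

Treewidth 2.
Bags: B1 = {2, 3, 7}  B2 = {2, 4, 7}  B3 = {1, 2, 3}  B4 = {2, 4, 6}  B5 = {2, 4, 8}  B6 = {2, 4, 9}  B7 = {2, 5, 7}
Tree: B1–B2, B1–B3, B2–B4, B4–B5, B2–B6, B1–B7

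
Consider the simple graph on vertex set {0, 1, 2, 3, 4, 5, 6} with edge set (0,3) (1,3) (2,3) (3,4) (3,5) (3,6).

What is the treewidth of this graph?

1

A width-1 tree decomposition is:
Bags: B1 = {3, 5}  B2 = {2, 3}  B3 = {3, 6}  B4 = {0, 3}  B5 = {3, 4}  B6 = {1, 3}
Tree: B1–B2, B1–B3, B1–B4, B1–B5, B4–B6
Each bag holds 2 vertices, so the decomposition has width 1, which upper-bounds the treewidth. Any graph with an edge has treewidth ≥ 1, and G has the edge 3–5. Hence tw(G) = 1 exactly.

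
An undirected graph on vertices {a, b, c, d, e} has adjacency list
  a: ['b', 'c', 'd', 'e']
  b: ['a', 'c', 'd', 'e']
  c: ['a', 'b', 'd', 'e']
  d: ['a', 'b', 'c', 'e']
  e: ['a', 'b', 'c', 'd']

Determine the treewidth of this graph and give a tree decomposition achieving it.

With just one bag of size 5, the width is 5 − 1 = 4, so tw(G) ≤ 4. Conversely, {a, b, c, d, e} is a clique of size 5, and the vertices of any clique must share a bag in every tree decomposition; so some bag has ≥ 5 vertices and tw(G) ≥ 4. Therefore the treewidth is 4.

Treewidth 4.
One optimal decomposition is:
Bags: B1 = {a, b, c, d, e}
Tree: (single bag)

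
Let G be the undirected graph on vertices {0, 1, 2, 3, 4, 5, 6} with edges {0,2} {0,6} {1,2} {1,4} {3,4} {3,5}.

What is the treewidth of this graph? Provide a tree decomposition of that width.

Treewidth 1.
One optimal decomposition is:
Bags: B1 = {3, 5}  B2 = {3, 4}  B3 = {1, 4}  B4 = {1, 2}  B5 = {0, 2}  B6 = {0, 6}
Tree: B1–B2, B2–B3, B3–B4, B4–B5, B5–B6

Every bag has size at most 2, so the width is 2 − 1 = 1 and tw(G) ≤ 1. Any graph with an edge has treewidth ≥ 1, and G has the edge 5–3. The upper and lower bounds meet at 1, so that is the treewidth.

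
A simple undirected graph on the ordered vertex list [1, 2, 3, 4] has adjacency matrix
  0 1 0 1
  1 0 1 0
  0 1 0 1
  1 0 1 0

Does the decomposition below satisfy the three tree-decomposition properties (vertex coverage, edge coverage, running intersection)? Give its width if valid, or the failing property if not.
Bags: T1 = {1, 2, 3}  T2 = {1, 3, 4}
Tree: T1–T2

Vertex coverage: the bags together contain {1, 2, 3, 4}, the full vertex set. Edge coverage: each edge of G has both endpoints in at least one bag. Running intersection: for every vertex, the bags containing it form a connected subtree. All three properties hold, so this is a valid tree decomposition of width max|bag| − 1 = 2, and hence tw(G) ≤ 2.

Yes; width 2.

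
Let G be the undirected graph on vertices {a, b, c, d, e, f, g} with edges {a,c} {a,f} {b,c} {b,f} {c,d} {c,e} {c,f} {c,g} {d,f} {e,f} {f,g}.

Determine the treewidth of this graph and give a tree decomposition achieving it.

Treewidth 2.
One such decomposition:
Bags: B1 = {c, d, f}  B2 = {c, f, g}  B3 = {b, c, f}  B4 = {a, c, f}  B5 = {c, e, f}
Tree: B1–B2, B1–B3, B2–B4, B2–B5

Every bag has size at most 3, so the width is 3 − 1 = 2 and tw(G) ≤ 2. Conversely, {c, d, f} is a clique of size 3, and the vertices of any clique must share a bag in every tree decomposition; so some bag has ≥ 3 vertices and tw(G) ≥ 2. The upper and lower bounds meet at 2, so that is the treewidth.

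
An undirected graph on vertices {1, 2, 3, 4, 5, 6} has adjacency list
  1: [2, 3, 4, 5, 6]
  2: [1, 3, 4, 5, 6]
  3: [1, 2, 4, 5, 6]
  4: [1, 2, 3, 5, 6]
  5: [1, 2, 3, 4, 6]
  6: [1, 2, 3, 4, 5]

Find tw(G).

5

A width-5 tree decomposition is:
Bags: B1 = {1, 2, 3, 4, 5, 6}
Tree: (single bag)
A single bag containing all 6 vertices is trivially a valid decomposition of width 5. Conversely, {1, 2, 3, 4, 5, 6} is a clique of size 6, and the vertices of any clique must share a bag in every tree decomposition; so some bag has ≥ 6 vertices and tw(G) ≥ 5. Hence tw(G) = 5 exactly.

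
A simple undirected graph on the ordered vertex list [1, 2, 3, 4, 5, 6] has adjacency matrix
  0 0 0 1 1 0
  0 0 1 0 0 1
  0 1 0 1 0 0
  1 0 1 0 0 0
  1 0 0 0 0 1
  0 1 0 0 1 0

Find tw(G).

2

A width-2 tree decomposition is:
Bags: B1 = {2, 5, 6}  B2 = {1, 2, 5}  B3 = {1, 2, 4}  B4 = {2, 3, 4}
Tree: B1–B2, B2–B3, B3–B4
The largest bag has 3 vertices, giving width 2; this decomposition certifies tw(G) ≤ 2. Since 2–6–5–1–4–3–2 is a cycle in G, G is not acyclic. Forests are exactly the graphs of treewidth ≤ 1, so tw(G) ≥ 2. Therefore the treewidth is 2.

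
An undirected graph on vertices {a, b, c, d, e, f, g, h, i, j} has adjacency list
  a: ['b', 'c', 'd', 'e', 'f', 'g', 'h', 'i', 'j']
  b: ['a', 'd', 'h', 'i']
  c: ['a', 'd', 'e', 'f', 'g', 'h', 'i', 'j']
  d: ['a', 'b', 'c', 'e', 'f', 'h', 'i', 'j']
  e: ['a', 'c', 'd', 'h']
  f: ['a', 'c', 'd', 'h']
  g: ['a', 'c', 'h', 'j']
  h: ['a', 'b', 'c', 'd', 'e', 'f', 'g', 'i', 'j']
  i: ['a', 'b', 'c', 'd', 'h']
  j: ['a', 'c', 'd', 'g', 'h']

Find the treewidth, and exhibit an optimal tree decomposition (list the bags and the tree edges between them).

Each bag holds 5 vertices, so the decomposition has width 4, which upper-bounds the treewidth. Conversely, {a, c, d, h, j} is a clique of size 5, and the vertices of any clique must share a bag in every tree decomposition; so some bag has ≥ 5 vertices and tw(G) ≥ 4. Hence tw(G) = 4 exactly.

Treewidth 4.
One such decomposition:
Bags: B1 = {a, c, d, f, h}  B2 = {a, c, d, h, j}  B3 = {a, c, d, h, i}  B4 = {a, b, d, h, i}  B5 = {a, c, g, h, j}  B6 = {a, c, d, e, h}
Tree: B1–B2, B2–B3, B3–B4, B2–B5, B3–B6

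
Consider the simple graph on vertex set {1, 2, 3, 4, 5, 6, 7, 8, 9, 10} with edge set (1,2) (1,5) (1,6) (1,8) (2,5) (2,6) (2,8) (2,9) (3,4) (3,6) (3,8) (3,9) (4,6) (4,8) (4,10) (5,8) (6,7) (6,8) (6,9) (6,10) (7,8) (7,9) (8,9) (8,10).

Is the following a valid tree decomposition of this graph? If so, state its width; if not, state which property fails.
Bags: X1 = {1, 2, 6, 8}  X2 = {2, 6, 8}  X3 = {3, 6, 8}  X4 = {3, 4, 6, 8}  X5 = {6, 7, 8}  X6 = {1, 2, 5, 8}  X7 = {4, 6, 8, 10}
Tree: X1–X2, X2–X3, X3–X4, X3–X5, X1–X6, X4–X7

A tree decomposition must satisfy three properties: every vertex lies in some bag; for every edge, both endpoints lie together in some bag; and for every vertex, the bags containing it form a connected subtree. Here vertex 9 appears in no bag, so the decomposition is invalid.

No — vertex 9 appears in no bag.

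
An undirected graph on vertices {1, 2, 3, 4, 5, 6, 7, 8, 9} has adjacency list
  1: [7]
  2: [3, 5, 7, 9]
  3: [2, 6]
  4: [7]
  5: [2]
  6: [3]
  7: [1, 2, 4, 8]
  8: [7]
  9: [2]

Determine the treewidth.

1

A width-1 tree decomposition is:
Bags: B1 = {2, 9}  B2 = {2, 7}  B3 = {2, 3}  B4 = {4, 7}  B5 = {1, 7}  B6 = {3, 6}  B7 = {7, 8}  B8 = {2, 5}
Tree: B1–B2, B2–B3, B2–B4, B2–B5, B3–B6, B4–B7, B1–B8
Every bag has size at most 2, so the width is 2 − 1 = 1 and tw(G) ≤ 1. Since G has at least one edge (e.g. 2–9), it is not an edgeless graph, so tw(G) ≥ 1. Combining the bounds, tw(G) = 1.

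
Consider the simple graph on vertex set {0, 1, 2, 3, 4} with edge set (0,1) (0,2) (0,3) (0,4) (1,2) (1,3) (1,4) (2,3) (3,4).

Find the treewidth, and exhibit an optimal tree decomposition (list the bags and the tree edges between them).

Treewidth 3.
Bags: B1 = {0, 1, 3, 4}  B2 = {0, 1, 2, 3}
Tree: B1–B2

The largest bag has 4 vertices, giving width 3; this decomposition certifies tw(G) ≤ 3. For the lower bound, the 4 vertices {0, 1, 2, 3} are pairwise adjacent, and any tree decomposition puts a clique entirely inside one bag — forcing width ≥ 3. Combining the bounds, tw(G) = 3.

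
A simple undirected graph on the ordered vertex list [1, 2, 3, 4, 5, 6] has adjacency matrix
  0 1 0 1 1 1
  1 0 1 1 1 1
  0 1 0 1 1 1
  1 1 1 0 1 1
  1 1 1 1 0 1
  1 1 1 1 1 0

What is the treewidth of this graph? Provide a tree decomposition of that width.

The largest bag has 5 vertices, giving width 4; this decomposition certifies tw(G) ≤ 4. On the other hand G contains the 5-clique {1, 2, 4, 5, 6}. A clique must lie in a single bag of any decomposition, so no decomposition can have width below 4. The upper and lower bounds meet at 4, so that is the treewidth.

Treewidth 4.
One optimal decomposition is:
Bags: B1 = {2, 3, 4, 5, 6}  B2 = {1, 2, 4, 5, 6}
Tree: B1–B2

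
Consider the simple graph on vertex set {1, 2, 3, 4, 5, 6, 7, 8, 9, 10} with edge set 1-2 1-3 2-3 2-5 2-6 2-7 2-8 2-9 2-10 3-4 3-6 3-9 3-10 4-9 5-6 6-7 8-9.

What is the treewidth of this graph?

2

A width-2 tree decomposition is:
Bags: B1 = {2, 6, 7}  B2 = {2, 3, 6}  B3 = {2, 3, 9}  B4 = {2, 5, 6}  B5 = {2, 8, 9}  B6 = {3, 4, 9}  B7 = {1, 2, 3}  B8 = {2, 3, 10}
Tree: B1–B2, B2–B3, B1–B4, B3–B5, B3–B6, B3–B7, B7–B8
The largest bag has 3 vertices, giving width 2; this decomposition certifies tw(G) ≤ 2. On the other hand G contains the 3-clique {2, 8, 9}. A clique must lie in a single bag of any decomposition, so no decomposition can have width below 2. The upper and lower bounds meet at 2, so that is the treewidth.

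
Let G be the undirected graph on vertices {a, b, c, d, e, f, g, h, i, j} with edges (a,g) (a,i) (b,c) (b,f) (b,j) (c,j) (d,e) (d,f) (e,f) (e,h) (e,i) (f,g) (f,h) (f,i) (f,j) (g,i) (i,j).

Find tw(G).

2

A width-2 tree decomposition is:
Bags: B1 = {e, f, i}  B2 = {e, f, h}  B3 = {d, e, f}  B4 = {f, i, j}  B5 = {f, g, i}  B6 = {b, f, j}  B7 = {b, c, j}  B8 = {a, g, i}
Tree: B1–B2, B2–B3, B1–B4, B1–B5, B4–B6, B6–B7, B5–B8
Each bag holds 3 vertices, so the decomposition has width 2, which upper-bounds the treewidth. Conversely, {a, g, i} is a clique of size 3, and the vertices of any clique must share a bag in every tree decomposition; so some bag has ≥ 3 vertices and tw(G) ≥ 2. Therefore the treewidth is 2.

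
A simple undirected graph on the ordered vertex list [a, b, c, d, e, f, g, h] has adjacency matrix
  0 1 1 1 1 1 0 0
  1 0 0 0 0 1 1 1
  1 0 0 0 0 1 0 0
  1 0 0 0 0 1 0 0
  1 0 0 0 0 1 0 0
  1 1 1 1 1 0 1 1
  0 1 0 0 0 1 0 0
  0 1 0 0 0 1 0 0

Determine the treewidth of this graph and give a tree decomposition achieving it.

Treewidth 2.
One optimal decomposition is:
Bags: B1 = {a, b, f}  B2 = {a, e, f}  B3 = {a, d, f}  B4 = {a, c, f}  B5 = {b, f, h}  B6 = {b, f, g}
Tree: B1–B2, B2–B3, B1–B4, B1–B5, B5–B6

The largest bag has 3 vertices, giving width 2; this decomposition certifies tw(G) ≤ 2. Conversely, {b, f, g} is a clique of size 3, and the vertices of any clique must share a bag in every tree decomposition; so some bag has ≥ 3 vertices and tw(G) ≥ 2. Therefore the treewidth is 2.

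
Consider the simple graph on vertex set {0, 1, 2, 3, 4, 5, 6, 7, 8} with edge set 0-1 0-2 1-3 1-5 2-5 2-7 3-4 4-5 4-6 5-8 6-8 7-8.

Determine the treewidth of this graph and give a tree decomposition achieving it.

The largest bag has 4 vertices, giving width 3; this decomposition certifies tw(G) ≤ 3. For the lower bound: the 4 vertex sets {0,1,3}, {4}, {5}, {2,6,7,8} are disjoint, each induces a connected subgraph, and every pair is joined by at least one edge of G. Contracting each set to a single vertex therefore yields K_{4} as a minor, and since treewidth is minor-monotone, tw(G) ≥ tw(K_{4}) = 3. The upper and lower bounds meet at 3, so that is the treewidth.

Treewidth 3.
One such decomposition:
Bags: B1 = {0, 1, 3, 4}  B2 = {0, 1, 4, 5}  B3 = {0, 2, 4, 5}  B4 = {2, 4, 5, 6}  B5 = {2, 5, 6, 8}  B6 = {2, 6, 7, 8}
Tree: B1–B2, B2–B3, B3–B4, B4–B5, B5–B6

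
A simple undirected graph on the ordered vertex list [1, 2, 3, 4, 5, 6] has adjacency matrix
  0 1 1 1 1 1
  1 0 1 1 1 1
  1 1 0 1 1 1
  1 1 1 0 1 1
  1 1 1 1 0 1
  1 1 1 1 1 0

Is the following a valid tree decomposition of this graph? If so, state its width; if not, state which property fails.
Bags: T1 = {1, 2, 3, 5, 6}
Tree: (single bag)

No — vertex 4 appears in no bag.

A tree decomposition must satisfy three properties: every vertex lies in some bag; for every edge, both endpoints lie together in some bag; and for every vertex, the bags containing it form a connected subtree. Here vertex 4 appears in no bag, so the decomposition is invalid.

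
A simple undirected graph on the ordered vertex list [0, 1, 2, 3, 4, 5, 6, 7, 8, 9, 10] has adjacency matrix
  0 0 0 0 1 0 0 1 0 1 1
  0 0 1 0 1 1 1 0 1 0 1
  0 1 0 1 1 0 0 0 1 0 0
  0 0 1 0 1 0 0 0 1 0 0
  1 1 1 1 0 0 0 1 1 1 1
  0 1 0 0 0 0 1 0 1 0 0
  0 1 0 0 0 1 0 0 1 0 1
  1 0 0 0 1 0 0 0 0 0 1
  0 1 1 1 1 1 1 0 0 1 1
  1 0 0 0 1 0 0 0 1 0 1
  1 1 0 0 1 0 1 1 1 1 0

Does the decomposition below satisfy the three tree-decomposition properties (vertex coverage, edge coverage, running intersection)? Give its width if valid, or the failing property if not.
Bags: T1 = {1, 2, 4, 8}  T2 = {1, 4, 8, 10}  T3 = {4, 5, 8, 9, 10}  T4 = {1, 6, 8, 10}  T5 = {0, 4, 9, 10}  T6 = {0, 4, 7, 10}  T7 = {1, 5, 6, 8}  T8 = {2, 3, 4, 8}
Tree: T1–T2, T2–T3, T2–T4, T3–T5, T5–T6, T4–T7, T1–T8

No — bags containing vertex 5 are not connected in the tree.

A tree decomposition must satisfy three properties: every vertex lies in some bag; for every edge, both endpoints lie together in some bag; and for every vertex, the bags containing it form a connected subtree. Here bags containing vertex 5 are not connected in the tree, so the decomposition is invalid.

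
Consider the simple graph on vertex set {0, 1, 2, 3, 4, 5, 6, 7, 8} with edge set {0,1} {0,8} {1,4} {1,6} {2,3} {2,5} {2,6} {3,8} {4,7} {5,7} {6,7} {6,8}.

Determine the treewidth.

3

A width-3 tree decomposition is:
Bags: B1 = {0, 1, 4, 7}  B2 = {0, 1, 6, 7}  B3 = {0, 6, 7, 8}  B4 = {5, 6, 7, 8}  B5 = {2, 5, 6, 8}  B6 = {2, 3, 5, 8}
Tree: B1–B2, B2–B3, B3–B4, B4–B5, B5–B6
The largest bag has 4 vertices, giving width 3; this decomposition certifies tw(G) ≤ 3. For the lower bound: the 4 vertex sets {0,1,4}, {7}, {6}, {2,3,5,8} are disjoint, each induces a connected subgraph, and every pair is joined by at least one edge of G. Contracting each set to a single vertex therefore yields K_{4} as a minor, and since treewidth is minor-monotone, tw(G) ≥ tw(K_{4}) = 3. Hence tw(G) = 3 exactly.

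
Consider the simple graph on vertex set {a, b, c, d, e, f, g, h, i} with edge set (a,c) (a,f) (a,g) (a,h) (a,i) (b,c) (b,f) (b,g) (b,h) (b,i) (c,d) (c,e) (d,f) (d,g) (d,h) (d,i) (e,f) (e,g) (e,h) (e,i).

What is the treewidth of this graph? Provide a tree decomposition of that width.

Every bag has size at most 5, so the width is 5 − 1 = 4 and tw(G) ≤ 4. For the lower bound: the 5 vertex sets {c,e}, {b,g}, {d,i}, {a}, {f} are disjoint, each induces a connected subgraph, and every pair is joined by at least one edge of G. Contracting each set to a single vertex therefore yields K_{5} as a minor, and since treewidth is minor-monotone, tw(G) ≥ tw(K_{5}) = 4. The upper and lower bounds meet at 4, so that is the treewidth.

Treewidth 4.
One such decomposition:
Bags: B1 = {a, b, c, d, e}  B2 = {a, b, d, e, g}  B3 = {a, b, d, e, i}  B4 = {a, b, d, e, f}  B5 = {a, b, d, e, h}
Tree: B1–B2, B2–B3, B3–B4, B4–B5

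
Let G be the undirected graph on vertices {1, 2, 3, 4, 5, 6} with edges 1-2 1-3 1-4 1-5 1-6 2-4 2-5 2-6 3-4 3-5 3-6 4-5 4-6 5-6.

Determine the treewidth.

4

A width-4 tree decomposition is:
Bags: B1 = {1, 3, 4, 5, 6}  B2 = {1, 2, 4, 5, 6}
Tree: B1–B2
The largest bag has 5 vertices, giving width 4; this decomposition certifies tw(G) ≤ 4. On the other hand G contains the 5-clique {1, 2, 4, 5, 6}. A clique must lie in a single bag of any decomposition, so no decomposition can have width below 4. The upper and lower bounds meet at 4, so that is the treewidth.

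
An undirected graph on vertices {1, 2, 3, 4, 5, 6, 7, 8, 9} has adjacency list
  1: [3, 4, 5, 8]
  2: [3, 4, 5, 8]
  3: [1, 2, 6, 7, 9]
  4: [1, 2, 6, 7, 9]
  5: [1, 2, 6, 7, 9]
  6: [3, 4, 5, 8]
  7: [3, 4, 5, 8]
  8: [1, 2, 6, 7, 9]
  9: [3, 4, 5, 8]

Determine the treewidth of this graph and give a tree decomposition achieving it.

Each bag holds 5 vertices, so the decomposition has width 4, which upper-bounds the treewidth. For the lower bound: the 5 vertex sets {4,6}, {2,5}, {1,8}, {3}, {9} are disjoint, each induces a connected subgraph, and every pair is joined by at least one edge of G. Contracting each set to a single vertex therefore yields K_{5} as a minor, and since treewidth is minor-monotone, tw(G) ≥ tw(K_{5}) = 4. Therefore the treewidth is 4.

Treewidth 4.
Bags: B1 = {3, 4, 5, 6, 8}  B2 = {2, 3, 4, 5, 8}  B3 = {1, 3, 4, 5, 8}  B4 = {3, 4, 5, 8, 9}  B5 = {3, 4, 5, 7, 8}
Tree: B1–B2, B2–B3, B3–B4, B4–B5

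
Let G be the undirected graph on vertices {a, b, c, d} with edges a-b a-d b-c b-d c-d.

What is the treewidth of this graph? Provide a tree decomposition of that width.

Treewidth 2.
One such decomposition:
Bags: B1 = {a, b, d}  B2 = {b, c, d}
Tree: B1–B2

Every bag has size at most 3, so the width is 3 − 1 = 2 and tw(G) ≤ 2. On the other hand G contains the 3-clique {b, c, d}. A clique must lie in a single bag of any decomposition, so no decomposition can have width below 2. Combining the bounds, tw(G) = 2.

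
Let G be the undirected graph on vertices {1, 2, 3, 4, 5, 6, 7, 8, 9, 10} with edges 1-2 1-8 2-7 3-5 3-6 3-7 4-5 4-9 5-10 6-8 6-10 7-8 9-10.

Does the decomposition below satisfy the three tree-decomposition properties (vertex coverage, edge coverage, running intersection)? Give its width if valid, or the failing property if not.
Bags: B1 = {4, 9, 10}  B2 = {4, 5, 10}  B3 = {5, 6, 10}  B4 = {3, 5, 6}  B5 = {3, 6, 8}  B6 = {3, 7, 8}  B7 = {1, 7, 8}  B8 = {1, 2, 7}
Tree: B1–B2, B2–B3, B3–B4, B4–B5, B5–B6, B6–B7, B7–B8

Vertex coverage: the bags together contain {1, 2, 3, 4, 5, 6, 7, 8, 9, 10}, the full vertex set. Edge coverage: each edge of G has both endpoints in at least one bag. Running intersection: for every vertex, the bags containing it form a connected subtree. All three properties hold, so this is a valid tree decomposition of width max|bag| − 1 = 2, and hence tw(G) ≤ 2.

Yes; width 2.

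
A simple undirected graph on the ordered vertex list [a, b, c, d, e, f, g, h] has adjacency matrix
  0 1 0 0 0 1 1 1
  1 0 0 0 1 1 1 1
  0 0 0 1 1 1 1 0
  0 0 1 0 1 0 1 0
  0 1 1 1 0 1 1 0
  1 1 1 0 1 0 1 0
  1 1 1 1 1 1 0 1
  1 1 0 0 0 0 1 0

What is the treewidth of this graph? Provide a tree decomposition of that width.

The largest bag has 4 vertices, giving width 3; this decomposition certifies tw(G) ≤ 3. Conversely, {c, d, e, g} is a clique of size 4, and the vertices of any clique must share a bag in every tree decomposition; so some bag has ≥ 4 vertices and tw(G) ≥ 3. The upper and lower bounds meet at 3, so that is the treewidth.

Treewidth 3.
One optimal decomposition is:
Bags: B1 = {b, e, f, g}  B2 = {a, b, f, g}  B3 = {c, e, f, g}  B4 = {c, d, e, g}  B5 = {a, b, g, h}
Tree: B1–B2, B1–B3, B3–B4, B2–B5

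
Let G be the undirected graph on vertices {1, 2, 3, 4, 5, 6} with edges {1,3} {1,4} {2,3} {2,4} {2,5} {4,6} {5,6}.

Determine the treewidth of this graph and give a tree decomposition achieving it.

Each bag holds 3 vertices, so the decomposition has width 2, which upper-bounds the treewidth. The edges 3–1–4–2–3 form a cycle, so G is not a tree and its treewidth is at least 2. Therefore the treewidth is 2.

Treewidth 2.
One such decomposition:
Bags: B1 = {1, 2, 3}  B2 = {1, 2, 4}  B3 = {2, 4, 5}  B4 = {4, 5, 6}
Tree: B1–B2, B2–B3, B3–B4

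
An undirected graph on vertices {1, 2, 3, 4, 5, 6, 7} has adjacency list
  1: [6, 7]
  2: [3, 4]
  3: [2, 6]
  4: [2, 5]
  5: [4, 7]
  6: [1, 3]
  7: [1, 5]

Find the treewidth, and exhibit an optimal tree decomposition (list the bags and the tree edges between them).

Treewidth 2.
One such decomposition:
Bags: B1 = {1, 3, 6}  B2 = {1, 2, 3}  B3 = {1, 2, 4}  B4 = {1, 4, 5}  B5 = {1, 5, 7}
Tree: B1–B2, B2–B3, B3–B4, B4–B5

Each bag holds 3 vertices, so the decomposition has width 2, which upper-bounds the treewidth. The edges 1–6–3–2–4–5–7–1 form a cycle, so G is not a tree and its treewidth is at least 2. The upper and lower bounds meet at 2, so that is the treewidth.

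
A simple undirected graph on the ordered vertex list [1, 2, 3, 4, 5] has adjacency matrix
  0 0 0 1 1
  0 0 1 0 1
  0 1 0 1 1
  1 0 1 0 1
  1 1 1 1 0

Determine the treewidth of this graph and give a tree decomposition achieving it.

Treewidth 2.
One such decomposition:
Bags: B1 = {2, 3, 5}  B2 = {3, 4, 5}  B3 = {1, 4, 5}
Tree: B1–B2, B2–B3

Every bag has size at most 3, so the width is 3 − 1 = 2 and tw(G) ≤ 2. For the lower bound, the 3 vertices {1, 4, 5} are pairwise adjacent, and any tree decomposition puts a clique entirely inside one bag — forcing width ≥ 2. Hence tw(G) = 2 exactly.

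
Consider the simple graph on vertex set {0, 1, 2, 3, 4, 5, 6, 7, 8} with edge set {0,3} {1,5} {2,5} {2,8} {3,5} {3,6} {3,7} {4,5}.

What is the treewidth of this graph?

A width-1 tree decomposition is:
Bags: B1 = {3, 5}  B2 = {2, 5}  B3 = {0, 3}  B4 = {4, 5}  B5 = {1, 5}  B6 = {3, 6}  B7 = {2, 8}  B8 = {3, 7}
Tree: B1–B2, B1–B3, B1–B4, B1–B5, B3–B6, B2–B7, B6–B8
The largest bag has 2 vertices, giving width 1; this decomposition certifies tw(G) ≤ 1. G has an edge, so its treewidth is at least 1. Therefore the treewidth is 1.

1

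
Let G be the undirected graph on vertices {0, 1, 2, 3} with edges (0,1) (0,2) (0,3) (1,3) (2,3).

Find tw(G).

2

A width-2 tree decomposition is:
Bags: B1 = {0, 1, 3}  B2 = {0, 2, 3}
Tree: B1–B2
Every bag has size at most 3, so the width is 3 − 1 = 2 and tw(G) ≤ 2. For the lower bound, the 3 vertices {0, 1, 3} are pairwise adjacent, and any tree decomposition puts a clique entirely inside one bag — forcing width ≥ 2. Hence tw(G) = 2 exactly.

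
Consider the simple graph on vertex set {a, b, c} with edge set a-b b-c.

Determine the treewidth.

1

A width-1 tree decomposition is:
Bags: B1 = {a, b}  B2 = {b, c}
Tree: B1–B2
Every bag has size at most 2, so the width is 2 − 1 = 1 and tw(G) ≤ 1. G has an edge, so its treewidth is at least 1. Hence tw(G) = 1 exactly.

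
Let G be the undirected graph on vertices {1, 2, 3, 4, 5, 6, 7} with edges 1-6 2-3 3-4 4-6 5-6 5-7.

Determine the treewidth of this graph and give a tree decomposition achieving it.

Treewidth 1.
One such decomposition:
Bags: B1 = {1, 6}  B2 = {4, 6}  B3 = {3, 4}  B4 = {5, 6}  B5 = {2, 3}  B6 = {5, 7}
Tree: B1–B2, B2–B3, B1–B4, B3–B5, B4–B6

The largest bag has 2 vertices, giving width 1; this decomposition certifies tw(G) ≤ 1. G has an edge, so its treewidth is at least 1. The upper and lower bounds meet at 1, so that is the treewidth.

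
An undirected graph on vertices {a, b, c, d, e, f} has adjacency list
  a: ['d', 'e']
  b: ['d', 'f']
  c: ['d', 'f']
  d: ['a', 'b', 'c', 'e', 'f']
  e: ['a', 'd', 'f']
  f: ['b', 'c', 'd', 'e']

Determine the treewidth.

2

A width-2 tree decomposition is:
Bags: B1 = {c, d, f}  B2 = {d, e, f}  B3 = {b, d, f}  B4 = {a, d, e}
Tree: B1–B2, B2–B3, B2–B4
Every bag has size at most 3, so the width is 3 − 1 = 2 and tw(G) ≤ 2. Conversely, {a, d, e} is a clique of size 3, and the vertices of any clique must share a bag in every tree decomposition; so some bag has ≥ 3 vertices and tw(G) ≥ 2. Hence tw(G) = 2 exactly.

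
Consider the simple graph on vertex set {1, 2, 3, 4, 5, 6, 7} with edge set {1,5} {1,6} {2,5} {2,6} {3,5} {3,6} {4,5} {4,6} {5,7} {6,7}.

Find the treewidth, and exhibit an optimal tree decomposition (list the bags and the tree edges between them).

Treewidth 2.
Bags: B1 = {5, 6, 7}  B2 = {3, 5, 6}  B3 = {4, 5, 6}  B4 = {1, 5, 6}  B5 = {2, 5, 6}
Tree: B1–B2, B2–B3, B3–B4, B4–B5

The largest bag has 3 vertices, giving width 2; this decomposition certifies tw(G) ≤ 2. For the lower bound, G contains the cycle 6–7–5–3–6, so G is not a forest; only forests have treewidth ≤ 1, hence tw(G) ≥ 2. The upper and lower bounds meet at 2, so that is the treewidth.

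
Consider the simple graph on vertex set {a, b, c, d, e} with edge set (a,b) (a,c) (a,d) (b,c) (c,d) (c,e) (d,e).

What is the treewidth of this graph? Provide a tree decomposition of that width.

Treewidth 2.
Bags: B1 = {c, d, e}  B2 = {a, c, d}  B3 = {a, b, c}
Tree: B1–B2, B2–B3

The largest bag has 3 vertices, giving width 2; this decomposition certifies tw(G) ≤ 2. For the lower bound, the 3 vertices {c, d, e} are pairwise adjacent, and any tree decomposition puts a clique entirely inside one bag — forcing width ≥ 2. Therefore the treewidth is 2.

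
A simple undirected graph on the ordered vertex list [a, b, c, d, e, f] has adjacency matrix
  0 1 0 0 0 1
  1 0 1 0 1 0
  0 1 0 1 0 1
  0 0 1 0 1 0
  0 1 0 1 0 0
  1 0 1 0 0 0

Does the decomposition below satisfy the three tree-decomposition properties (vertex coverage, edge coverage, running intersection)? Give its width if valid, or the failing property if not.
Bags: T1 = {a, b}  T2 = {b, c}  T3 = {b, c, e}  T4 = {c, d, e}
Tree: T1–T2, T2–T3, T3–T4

A tree decomposition must satisfy three properties: every vertex lies in some bag; for every edge, both endpoints lie together in some bag; and for every vertex, the bags containing it form a connected subtree. Here vertex f appears in no bag, so the decomposition is invalid.

No — vertex f appears in no bag.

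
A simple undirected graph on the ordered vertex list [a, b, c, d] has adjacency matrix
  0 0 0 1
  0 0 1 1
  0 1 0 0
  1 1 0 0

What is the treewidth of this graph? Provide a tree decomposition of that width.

The largest bag has 2 vertices, giving width 1; this decomposition certifies tw(G) ≤ 1. Any graph with an edge has treewidth ≥ 1, and G has the edge c–b. Hence tw(G) = 1 exactly.

Treewidth 1.
One optimal decomposition is:
Bags: B1 = {b, c}  B2 = {b, d}  B3 = {a, d}
Tree: B1–B2, B2–B3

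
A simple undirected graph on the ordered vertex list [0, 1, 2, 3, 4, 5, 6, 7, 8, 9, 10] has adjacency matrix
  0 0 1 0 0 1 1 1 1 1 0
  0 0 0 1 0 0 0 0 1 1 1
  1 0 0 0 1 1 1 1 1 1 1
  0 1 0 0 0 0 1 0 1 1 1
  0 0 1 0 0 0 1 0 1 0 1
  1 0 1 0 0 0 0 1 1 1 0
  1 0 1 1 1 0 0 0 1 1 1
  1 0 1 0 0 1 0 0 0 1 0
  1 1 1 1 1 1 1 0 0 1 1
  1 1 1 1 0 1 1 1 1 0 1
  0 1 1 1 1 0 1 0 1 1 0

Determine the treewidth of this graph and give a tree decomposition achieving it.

Every bag has size at most 5, so the width is 5 − 1 = 4 and tw(G) ≤ 4. Conversely, {1, 3, 8, 9, 10} is a clique of size 5, and the vertices of any clique must share a bag in every tree decomposition; so some bag has ≥ 5 vertices and tw(G) ≥ 4. The upper and lower bounds meet at 4, so that is the treewidth.

Treewidth 4.
One such decomposition:
Bags: B1 = {2, 6, 8, 9, 10}  B2 = {2, 4, 6, 8, 10}  B3 = {0, 2, 6, 8, 9}  B4 = {0, 2, 5, 8, 9}  B5 = {0, 2, 5, 7, 9}  B6 = {3, 6, 8, 9, 10}  B7 = {1, 3, 8, 9, 10}
Tree: B1–B2, B1–B3, B3–B4, B4–B5, B1–B6, B6–B7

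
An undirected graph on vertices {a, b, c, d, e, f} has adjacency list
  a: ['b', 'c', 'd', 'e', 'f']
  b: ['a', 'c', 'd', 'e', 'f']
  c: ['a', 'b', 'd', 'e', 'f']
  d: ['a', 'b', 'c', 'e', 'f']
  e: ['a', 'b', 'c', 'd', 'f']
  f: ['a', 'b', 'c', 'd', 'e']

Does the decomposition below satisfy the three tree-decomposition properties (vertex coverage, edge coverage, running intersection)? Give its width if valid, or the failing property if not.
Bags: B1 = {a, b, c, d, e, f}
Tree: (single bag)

Yes; width 5.

Every vertex of G appears in some bag (union = {a, b, c, d, e, f}); every edge is covered by a bag; and for each vertex v the set of bags containing v is connected in the bag tree. The decomposition is therefore valid. The largest bag has 6 vertices, so the width is 5.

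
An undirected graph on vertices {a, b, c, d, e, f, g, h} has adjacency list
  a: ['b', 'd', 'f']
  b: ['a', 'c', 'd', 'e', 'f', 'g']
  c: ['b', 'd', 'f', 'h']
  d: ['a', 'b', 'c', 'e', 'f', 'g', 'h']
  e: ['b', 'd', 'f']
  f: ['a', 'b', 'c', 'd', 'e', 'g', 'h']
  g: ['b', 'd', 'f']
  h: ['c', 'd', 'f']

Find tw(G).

3

A width-3 tree decomposition is:
Bags: B1 = {b, c, d, f}  B2 = {b, d, f, g}  B3 = {c, d, f, h}  B4 = {a, b, d, f}  B5 = {b, d, e, f}
Tree: B1–B2, B1–B3, B1–B4, B4–B5
Every bag has size at most 4, so the width is 4 − 1 = 3 and tw(G) ≤ 3. Conversely, {c, d, f, h} is a clique of size 4, and the vertices of any clique must share a bag in every tree decomposition; so some bag has ≥ 4 vertices and tw(G) ≥ 3. Combining the bounds, tw(G) = 3.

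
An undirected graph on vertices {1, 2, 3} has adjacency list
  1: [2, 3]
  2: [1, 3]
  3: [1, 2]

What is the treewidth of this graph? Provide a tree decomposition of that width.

A single bag containing all 3 vertices is trivially a valid decomposition of width 2. Conversely, {1, 2, 3} is a clique of size 3, and the vertices of any clique must share a bag in every tree decomposition; so some bag has ≥ 3 vertices and tw(G) ≥ 2. The upper and lower bounds meet at 2, so that is the treewidth.

Treewidth 2.
One such decomposition:
Bags: B1 = {1, 2, 3}
Tree: (single bag)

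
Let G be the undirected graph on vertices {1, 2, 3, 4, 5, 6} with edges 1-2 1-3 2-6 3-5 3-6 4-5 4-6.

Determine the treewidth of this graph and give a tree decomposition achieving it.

Treewidth 2.
One such decomposition:
Bags: B1 = {1, 2, 3}  B2 = {2, 3, 6}  B3 = {3, 5, 6}  B4 = {4, 5, 6}
Tree: B1–B2, B2–B3, B3–B4

Every bag has size at most 3, so the width is 3 − 1 = 2 and tw(G) ≤ 2. Since 1–2–6–3–1 is a cycle in G, G is not acyclic. Forests are exactly the graphs of treewidth ≤ 1, so tw(G) ≥ 2. Hence tw(G) = 2 exactly.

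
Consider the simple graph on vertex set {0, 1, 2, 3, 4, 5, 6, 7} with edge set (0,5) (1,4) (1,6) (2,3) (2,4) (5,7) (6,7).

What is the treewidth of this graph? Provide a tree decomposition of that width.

Treewidth 1.
One optimal decomposition is:
Bags: B1 = {0, 5}  B2 = {5, 7}  B3 = {6, 7}  B4 = {1, 6}  B5 = {1, 4}  B6 = {2, 4}  B7 = {2, 3}
Tree: B1–B2, B2–B3, B3–B4, B4–B5, B5–B6, B6–B7

The largest bag has 2 vertices, giving width 1; this decomposition certifies tw(G) ≤ 1. G has an edge, so its treewidth is at least 1. Therefore the treewidth is 1.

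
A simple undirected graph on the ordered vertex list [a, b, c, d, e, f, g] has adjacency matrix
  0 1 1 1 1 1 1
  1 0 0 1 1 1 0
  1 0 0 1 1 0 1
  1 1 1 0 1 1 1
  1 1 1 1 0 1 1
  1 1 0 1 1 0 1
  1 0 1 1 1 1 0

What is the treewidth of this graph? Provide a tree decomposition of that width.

Treewidth 4.
One such decomposition:
Bags: B1 = {a, b, d, e, f}  B2 = {a, d, e, f, g}  B3 = {a, c, d, e, g}
Tree: B1–B2, B2–B3

Every bag has size at most 5, so the width is 5 − 1 = 4 and tw(G) ≤ 4. Conversely, {a, c, d, e, g} is a clique of size 5, and the vertices of any clique must share a bag in every tree decomposition; so some bag has ≥ 5 vertices and tw(G) ≥ 4. Combining the bounds, tw(G) = 4.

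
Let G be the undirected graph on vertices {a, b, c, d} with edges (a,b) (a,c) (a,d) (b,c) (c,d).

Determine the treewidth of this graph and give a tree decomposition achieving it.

Treewidth 2.
Bags: B1 = {a, b, c}  B2 = {a, c, d}
Tree: B1–B2

Every bag has size at most 3, so the width is 3 − 1 = 2 and tw(G) ≤ 2. Conversely, {a, c, d} is a clique of size 3, and the vertices of any clique must share a bag in every tree decomposition; so some bag has ≥ 3 vertices and tw(G) ≥ 2. Combining the bounds, tw(G) = 2.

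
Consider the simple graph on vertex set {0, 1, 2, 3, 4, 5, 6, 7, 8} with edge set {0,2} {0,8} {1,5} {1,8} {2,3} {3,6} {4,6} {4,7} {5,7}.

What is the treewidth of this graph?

A width-2 tree decomposition is:
Bags: B1 = {1, 5, 8}  B2 = {5, 7, 8}  B3 = {4, 7, 8}  B4 = {4, 6, 8}  B5 = {3, 6, 8}  B6 = {2, 3, 8}  B7 = {0, 2, 8}
Tree: B1–B2, B2–B3, B3–B4, B4–B5, B5–B6, B6–B7
The largest bag has 3 vertices, giving width 2; this decomposition certifies tw(G) ≤ 2. The edges 8–1–5–7–4–6–3–2–0–8 form a cycle, so G is not a tree and its treewidth is at least 2. Therefore the treewidth is 2.

2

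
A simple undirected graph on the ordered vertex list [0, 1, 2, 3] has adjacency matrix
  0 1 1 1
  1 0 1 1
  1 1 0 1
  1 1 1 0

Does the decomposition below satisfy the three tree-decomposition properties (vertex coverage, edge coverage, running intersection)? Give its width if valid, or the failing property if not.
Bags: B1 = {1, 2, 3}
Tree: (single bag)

A tree decomposition must satisfy three properties: every vertex lies in some bag; for every edge, both endpoints lie together in some bag; and for every vertex, the bags containing it form a connected subtree. Here vertex 0 appears in no bag, so the decomposition is invalid.

No — vertex 0 appears in no bag.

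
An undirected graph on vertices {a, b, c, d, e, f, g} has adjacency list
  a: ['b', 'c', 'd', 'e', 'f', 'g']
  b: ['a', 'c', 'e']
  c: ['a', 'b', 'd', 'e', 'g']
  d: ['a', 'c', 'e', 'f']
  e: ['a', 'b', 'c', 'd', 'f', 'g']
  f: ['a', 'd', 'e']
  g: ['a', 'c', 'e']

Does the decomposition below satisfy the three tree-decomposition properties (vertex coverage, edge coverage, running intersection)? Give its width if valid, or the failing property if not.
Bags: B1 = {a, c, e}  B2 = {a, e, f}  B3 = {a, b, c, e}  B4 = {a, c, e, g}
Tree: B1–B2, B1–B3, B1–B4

A tree decomposition must satisfy three properties: every vertex lies in some bag; for every edge, both endpoints lie together in some bag; and for every vertex, the bags containing it form a connected subtree. Here vertex d appears in no bag, so the decomposition is invalid.

No — vertex d appears in no bag.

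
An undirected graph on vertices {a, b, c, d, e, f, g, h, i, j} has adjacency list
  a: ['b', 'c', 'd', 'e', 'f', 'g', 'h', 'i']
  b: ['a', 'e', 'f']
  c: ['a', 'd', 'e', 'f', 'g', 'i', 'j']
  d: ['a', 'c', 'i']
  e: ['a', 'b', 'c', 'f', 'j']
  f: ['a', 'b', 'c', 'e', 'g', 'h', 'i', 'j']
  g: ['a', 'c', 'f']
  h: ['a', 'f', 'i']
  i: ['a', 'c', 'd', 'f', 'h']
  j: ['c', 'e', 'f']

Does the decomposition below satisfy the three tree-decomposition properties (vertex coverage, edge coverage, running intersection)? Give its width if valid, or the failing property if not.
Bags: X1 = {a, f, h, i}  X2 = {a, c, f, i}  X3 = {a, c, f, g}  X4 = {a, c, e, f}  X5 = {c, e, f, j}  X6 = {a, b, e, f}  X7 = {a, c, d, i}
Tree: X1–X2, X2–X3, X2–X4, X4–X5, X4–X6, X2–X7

Checking the three conditions: (i) the bags cover all of {a, b, c, d, e, f, g, h, i, j}; (ii) for each edge, some bag contains both endpoints; (iii) the bags containing any fixed vertex form a subtree. All hold, so the decomposition is valid with width 4 − 1 = 3.

Yes; width 3.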